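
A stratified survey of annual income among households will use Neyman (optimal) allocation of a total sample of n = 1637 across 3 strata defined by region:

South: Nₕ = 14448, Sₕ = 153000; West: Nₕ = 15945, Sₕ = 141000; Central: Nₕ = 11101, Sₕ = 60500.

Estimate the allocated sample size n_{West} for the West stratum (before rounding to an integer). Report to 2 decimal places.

Neyman allocation: nₕ = n·NₕSₕ / Σⱼ NⱼSⱼ.
Σ NⱼSⱼ = 14448·153000 + 15945·141000 + 11101·60500 = 5.1303995 × 10^9.
n_{West} = 1637·15945·141000 / (5.1303995 × 10^9) = 717.37.

717.37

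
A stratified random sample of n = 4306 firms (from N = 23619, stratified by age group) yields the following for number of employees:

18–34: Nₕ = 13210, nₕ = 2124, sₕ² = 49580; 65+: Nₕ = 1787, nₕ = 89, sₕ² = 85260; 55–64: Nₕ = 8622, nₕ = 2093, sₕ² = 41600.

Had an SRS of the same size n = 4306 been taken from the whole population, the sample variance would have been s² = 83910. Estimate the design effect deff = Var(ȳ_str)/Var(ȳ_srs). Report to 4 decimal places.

Var(ȳ_str) = Σ Wₕ²(1−fₕ)sₕ²/nₕ with Wₕ = Nₕ/23619:
  18–34: (13210/23619)²·(1−2124/13210)·49580/2124 = 6.1278297
  65+: (1787/23619)²·(1−89/1787)·85260/89 = 5.2106817
  55–64: (8622/23619)²·(1−2093/8622)·41600/2093 = 2.0056529
  → Var(ȳ_str) = 13.344164.
Var(ȳ_srs) = (1 − 4306/23619)·83910/4306 = 15.934114.
deff = 13.344164 / 15.934114 = 0.8375.

0.8375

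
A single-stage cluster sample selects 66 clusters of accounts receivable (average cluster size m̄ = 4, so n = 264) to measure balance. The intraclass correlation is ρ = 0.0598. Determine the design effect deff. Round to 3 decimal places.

deff = 1 + (4 − 1)·0.0598 = 1 + 0.1794 = 1.1794.

1.179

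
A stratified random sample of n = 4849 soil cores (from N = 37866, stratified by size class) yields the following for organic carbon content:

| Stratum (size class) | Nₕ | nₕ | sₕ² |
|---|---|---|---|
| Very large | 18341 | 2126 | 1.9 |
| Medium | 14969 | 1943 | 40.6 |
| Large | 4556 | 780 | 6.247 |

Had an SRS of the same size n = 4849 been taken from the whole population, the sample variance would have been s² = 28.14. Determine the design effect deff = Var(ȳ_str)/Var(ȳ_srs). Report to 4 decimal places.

Var(ȳ_str) = Σ Wₕ²(1−fₕ)sₕ²/nₕ with Wₕ = Nₕ/37866:
  Very large: (18341/37866)²·(1−2126/18341)·1.9/2126 = 1.8536658 × 10^-4
  Medium: (14969/37866)²·(1−1943/14969)·40.6/1943 = 0.0028415692
  Large: (4556/37866)²·(1−780/4556)·6.247/780 = 9.6093441 × 10^-5
  → Var(ȳ_str) = 0.0031230292.
Var(ȳ_srs) = (1 − 4849/37866)·28.14/4849 = 0.0050601115.
deff = 0.0031230292 / 0.0050601115 = 0.6172.

0.6172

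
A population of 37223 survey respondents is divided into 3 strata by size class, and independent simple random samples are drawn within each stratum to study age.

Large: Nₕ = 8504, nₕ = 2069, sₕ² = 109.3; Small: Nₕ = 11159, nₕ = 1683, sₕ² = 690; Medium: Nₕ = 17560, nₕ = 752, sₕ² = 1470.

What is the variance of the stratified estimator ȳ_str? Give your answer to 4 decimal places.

Var(ȳ_str) = Σₕ Wₕ²(1 − fₕ)sₕ²/nₕ with Wₕ = Nₕ/N, N = 37223.
Large: Wₕ = 0.22846090; term = 0.22846090²·(1 − 0.24329727)·109.3/2069 = 0.0020864536.
Small: Wₕ = 0.29978777; term = 0.29978777²·(1 − 0.15081997)·690/1683 = 0.031289063.
Medium: Wₕ = 0.47175134; term = 0.47175134²·(1 − 0.04282460)·1470/752 = 0.41640631.
Sum = 0.44978183.

0.4498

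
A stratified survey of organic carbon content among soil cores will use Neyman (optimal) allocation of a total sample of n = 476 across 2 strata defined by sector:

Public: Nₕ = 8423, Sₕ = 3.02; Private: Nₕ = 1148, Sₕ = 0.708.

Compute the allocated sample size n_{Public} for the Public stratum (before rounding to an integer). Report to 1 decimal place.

Neyman allocation: nₕ = n·NₕSₕ / Σⱼ NⱼSⱼ.
Σ NⱼSⱼ = 8423·3.02 + 1148·0.708 = 26250.244.
n_{Public} = 476·8423·3.02 / 26250.244 = 461.3.

461.3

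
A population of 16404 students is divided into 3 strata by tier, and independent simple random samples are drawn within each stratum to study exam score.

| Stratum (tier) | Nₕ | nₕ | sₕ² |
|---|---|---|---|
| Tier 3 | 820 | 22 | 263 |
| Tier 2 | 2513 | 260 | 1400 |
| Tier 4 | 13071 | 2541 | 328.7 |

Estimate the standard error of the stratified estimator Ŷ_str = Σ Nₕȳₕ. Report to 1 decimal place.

Var(Ŷ_str) = Σₕ Nₕ²(1 − fₕ)sₕ²/nₕ.
Tier 3: 820²·(1 − 22/820)·263/22 = 7.8225764 × 10^6.
Tier 2: 2513²·(1 − 260/2513)·1400/260 = 3.0486556 × 10^7.
Tier 4: 13071²·(1 − 2541/13071)·328.7/2541 = 1.78046 × 10^7.
Sum = 5.6113732 × 10^7.
SE = √(5.6113732 × 10^7) = 7490.9.

7490.9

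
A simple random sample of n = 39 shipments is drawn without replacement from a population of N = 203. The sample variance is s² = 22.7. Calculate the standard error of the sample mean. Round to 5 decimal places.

0.68573

Under SRS without replacement, Var(ȳ) = (1 − f)·s²/n with f = n/N = 39/203 = 0.19211823.
Var(ȳ) = (1 − 0.19211823)·22.7/39 = 0.80788177·0.58205128 = 0.47022862.
SE(ȳ) = √(0.47022862) = 0.68573.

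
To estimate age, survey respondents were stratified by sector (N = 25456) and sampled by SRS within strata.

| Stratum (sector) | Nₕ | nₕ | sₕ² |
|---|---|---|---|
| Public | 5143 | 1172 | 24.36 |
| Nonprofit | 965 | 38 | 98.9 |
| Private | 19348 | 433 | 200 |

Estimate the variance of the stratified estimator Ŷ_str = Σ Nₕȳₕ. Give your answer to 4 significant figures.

1.718 × 10^8

Var(Ŷ_str) = Σₕ Nₕ²(1 − fₕ)sₕ²/nₕ.
Public: 5143²·(1 − 1172/5143)·24.36/1172 = 424488.65.
Nonprofit: 965²·(1 − 38/965)·98.9/38 = 2.3281971 × 10^6.
Private: 19348²·(1 − 433/19348)·200/433 = 1.6903807 × 10^8.
Sum = 1.7179076 × 10^8.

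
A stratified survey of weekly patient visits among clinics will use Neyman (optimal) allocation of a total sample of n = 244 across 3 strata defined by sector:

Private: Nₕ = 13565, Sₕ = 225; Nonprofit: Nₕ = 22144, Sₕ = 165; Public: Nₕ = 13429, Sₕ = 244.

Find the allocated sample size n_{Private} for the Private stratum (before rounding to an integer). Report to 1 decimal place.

74.6

Neyman allocation: nₕ = n·NₕSₕ / Σⱼ NⱼSⱼ.
Σ NⱼSⱼ = 13565·225 + 22144·165 + 13429·244 = 9.982561 × 10^6.
n_{Private} = 244·13565·225 / (9.982561 × 10^6) = 74.6.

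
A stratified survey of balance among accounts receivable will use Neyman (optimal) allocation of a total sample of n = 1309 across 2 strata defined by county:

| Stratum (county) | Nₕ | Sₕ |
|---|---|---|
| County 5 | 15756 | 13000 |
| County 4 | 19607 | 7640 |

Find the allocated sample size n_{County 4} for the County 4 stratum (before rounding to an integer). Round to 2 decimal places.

552.94

Neyman allocation: nₕ = n·NₕSₕ / Σⱼ NⱼSⱼ.
Σ NⱼSⱼ = 15756·13000 + 19607·7640 = 3.5462548 × 10^8.
n_{County 4} = 1309·19607·7640 / (3.5462548 × 10^8) = 552.94.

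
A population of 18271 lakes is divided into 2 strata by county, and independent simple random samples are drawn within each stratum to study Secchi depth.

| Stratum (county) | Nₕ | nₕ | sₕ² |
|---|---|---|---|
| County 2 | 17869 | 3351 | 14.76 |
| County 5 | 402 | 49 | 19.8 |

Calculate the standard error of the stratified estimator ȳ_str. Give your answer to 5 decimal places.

0.05996

Var(ȳ_str) = Σₕ Wₕ²(1 − fₕ)sₕ²/nₕ with Wₕ = Nₕ/N, N = 18271.
County 2: Wₕ = 0.97799792; term = 0.97799792²·(1 − 0.18753148)·14.76/3351 = 0.003422901.
County 5: Wₕ = 0.02200208; term = 0.02200208²·(1 − 0.12189055)·19.8/49 = 1.7176918 × 10^-4.
Sum = 0.0035946702.
SE = √(0.0035946702) = 0.05996.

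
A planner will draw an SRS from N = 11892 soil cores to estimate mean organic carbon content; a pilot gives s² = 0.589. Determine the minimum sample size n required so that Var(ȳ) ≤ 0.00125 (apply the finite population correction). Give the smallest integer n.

454

Without fpc, n₀ = s²/D = 0.589/0.00125 = 471.2000.
With fpc, (1 − n/N)·s²/n ≤ D requires n ≥ n₀/(1 + n₀/N) = 471.2000/(1 + 471.2000/11892) = 453.2411.
Rounding up, n = 454.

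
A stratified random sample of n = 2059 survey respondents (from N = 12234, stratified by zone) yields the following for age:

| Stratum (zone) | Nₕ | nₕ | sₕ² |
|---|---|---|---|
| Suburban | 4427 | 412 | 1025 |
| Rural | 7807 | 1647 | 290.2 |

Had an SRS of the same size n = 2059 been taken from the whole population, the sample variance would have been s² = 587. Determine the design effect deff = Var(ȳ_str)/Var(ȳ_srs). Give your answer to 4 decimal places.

1.4848

Var(ȳ_str) = Σ Wₕ²(1−fₕ)sₕ²/nₕ with Wₕ = Nₕ/12234:
  Suburban: (4427/12234)²·(1−412/4427)·1025/412 = 0.29545053
  Rural: (7807/12234)²·(1−1647/7807)·290.2/1647 = 0.056615031
  → Var(ȳ_str) = 0.35206556.
Var(ȳ_srs) = (1 − 2059/12234)·587/2059 = 0.23710881.
deff = 0.35206556 / 0.23710881 = 1.4848.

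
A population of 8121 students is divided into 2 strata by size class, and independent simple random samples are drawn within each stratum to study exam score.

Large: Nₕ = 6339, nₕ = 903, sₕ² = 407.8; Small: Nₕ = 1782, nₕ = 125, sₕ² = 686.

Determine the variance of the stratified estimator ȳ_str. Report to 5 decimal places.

Var(ȳ_str) = Σₕ Wₕ²(1 − fₕ)sₕ²/nₕ with Wₕ = Nₕ/N, N = 8121.
Large: Wₕ = 0.78056890; term = 0.78056890²·(1 − 0.14245149)·407.8/903 = 0.23596123.
Small: Wₕ = 0.21943110; term = 0.21943110²·(1 − 0.07014590)·686/125 = 0.24571139.
Sum = 0.48167262.

0.48167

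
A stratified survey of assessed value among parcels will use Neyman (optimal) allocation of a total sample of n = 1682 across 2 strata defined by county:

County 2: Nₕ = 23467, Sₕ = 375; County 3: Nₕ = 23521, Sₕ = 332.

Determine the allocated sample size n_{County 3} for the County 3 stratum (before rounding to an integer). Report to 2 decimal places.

790.81

Neyman allocation: nₕ = n·NₕSₕ / Σⱼ NⱼSⱼ.
Σ NⱼSⱼ = 23467·375 + 23521·332 = 1.6609097 × 10^7.
n_{County 3} = 1682·23521·332 / (1.6609097 × 10^7) = 790.81.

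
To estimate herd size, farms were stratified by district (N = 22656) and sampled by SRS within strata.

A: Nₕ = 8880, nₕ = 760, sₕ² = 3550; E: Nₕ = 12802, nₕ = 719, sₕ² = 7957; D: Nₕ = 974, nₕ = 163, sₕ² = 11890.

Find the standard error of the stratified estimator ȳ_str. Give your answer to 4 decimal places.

2.0257

Var(ȳ_str) = Σₕ Wₕ²(1 − fₕ)sₕ²/nₕ with Wₕ = Nₕ/N, N = 22656.
A: Wₕ = 0.39194915; term = 0.39194915²·(1 − 0.08558559)·3550/760 = 0.65617138.
E: Wₕ = 0.56506003; term = 0.56506003²·(1 − 0.05616310)·7957/719 = 3.3350826.
D: Wₕ = 0.04299082; term = 0.04299082²·(1 − 0.16735113)·11890/163 = 0.11225549.
Sum = 4.1035095.
SE = √(4.1035095) = 2.0257.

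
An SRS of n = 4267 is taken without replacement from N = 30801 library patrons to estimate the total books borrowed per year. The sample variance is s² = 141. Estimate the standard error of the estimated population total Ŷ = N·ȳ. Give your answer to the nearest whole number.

Var(Ŷ) = N²·Var(ȳ) = N²·(1 − n/N)·s²/n.
f = 4267/30801 = 0.13853446; Var(ȳ) = 0.86146554·141/4267 = 0.02846652.
Var(Ŷ) = 30801² · 0.02846652 = 2.7006233 × 10^7.
SE(Ŷ) = √(2.7006233 × 10^7) = 5197.

5197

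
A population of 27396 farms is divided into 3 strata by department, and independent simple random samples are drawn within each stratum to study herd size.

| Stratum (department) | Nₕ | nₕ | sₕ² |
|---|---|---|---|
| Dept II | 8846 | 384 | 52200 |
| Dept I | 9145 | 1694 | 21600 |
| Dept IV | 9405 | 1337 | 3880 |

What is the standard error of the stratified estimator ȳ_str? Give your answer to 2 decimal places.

Var(ȳ_str) = Σₕ Wₕ²(1 − fₕ)sₕ²/nₕ with Wₕ = Nₕ/N, N = 27396.
Dept II: Wₕ = 0.32289385; term = 0.32289385²·(1 − 0.04340945)·52200/384 = 13.557666.
Dept I: Wₕ = 0.33380786; term = 0.33380786²·(1 − 0.18523783)·21600/1694 = 1.1576154.
Dept IV: Wₕ = 0.34329829; term = 0.34329829²·(1 − 0.14215843)·3880/1337 = 0.29339364.
Sum = 15.008675.
SE = √(15.008675) = 3.87.

3.87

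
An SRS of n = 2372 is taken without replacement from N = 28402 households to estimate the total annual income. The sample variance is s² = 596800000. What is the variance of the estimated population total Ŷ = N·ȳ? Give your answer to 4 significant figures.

Var(Ŷ) = N²·Var(ȳ) = N²·(1 − n/N)·s²/n.
f = 2372/28402 = 0.08351525; Var(ȳ) = 0.91648475·596800000/2372 = 230589.42.
Var(Ŷ) = 28402² · 230589.42 = 1.860104 × 10^14.

1.860 × 10^14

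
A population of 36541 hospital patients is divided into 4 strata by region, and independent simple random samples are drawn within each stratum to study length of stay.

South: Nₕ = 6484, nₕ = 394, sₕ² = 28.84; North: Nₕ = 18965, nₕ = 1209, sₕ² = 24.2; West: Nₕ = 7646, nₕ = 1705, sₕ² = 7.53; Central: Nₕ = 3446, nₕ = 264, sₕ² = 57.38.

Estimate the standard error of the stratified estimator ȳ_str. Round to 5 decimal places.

0.09564

Var(ȳ_str) = Σₕ Wₕ²(1 − fₕ)sₕ²/nₕ with Wₕ = Nₕ/N, N = 36541.
South: Wₕ = 0.17744451; term = 0.17744451²·(1 − 0.06076496)·28.84/394 = 0.0021647038.
North: Wₕ = 0.51900605; term = 0.51900605²·(1 − 0.06374901)·24.2/1209 = 0.0050480796.
West: Wₕ = 0.20924441; term = 0.20924441²·(1 − 0.22299241)·7.53/1705 = 1.5024623 × 10^-4.
Central: Wₕ = 0.09430503; term = 0.09430503²·(1 − 0.07661056)·57.38/264 = 0.001784889.
Sum = 0.0091479186.
SE = √(0.0091479186) = 0.09564.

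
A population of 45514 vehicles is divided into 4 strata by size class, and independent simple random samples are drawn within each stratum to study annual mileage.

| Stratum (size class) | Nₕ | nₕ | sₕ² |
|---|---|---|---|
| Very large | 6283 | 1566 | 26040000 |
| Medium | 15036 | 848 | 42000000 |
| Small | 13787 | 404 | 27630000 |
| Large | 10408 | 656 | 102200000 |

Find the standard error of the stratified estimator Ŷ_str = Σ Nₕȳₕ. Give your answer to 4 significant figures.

6.284 × 10^6

Var(Ŷ_str) = Σₕ Nₕ²(1 − fₕ)sₕ²/nₕ.
Very large: 6283²·(1 − 1566/6283)·26040000/1566 = 4.92813 × 10^11.
Medium: 15036²·(1 − 848/15036)·42000000/848 = 1.0565911 × 10^13.
Small: 13787²·(1 − 404/13787)·27630000/404 = 1.2618937 × 10^13.
Large: 10408²·(1 − 656/10408)·102200000/656 = 1.5812773 × 10^13.
Sum = 3.9490434 × 10^13.
SE = √(3.9490434 × 10^13) = 6.284 × 10^6.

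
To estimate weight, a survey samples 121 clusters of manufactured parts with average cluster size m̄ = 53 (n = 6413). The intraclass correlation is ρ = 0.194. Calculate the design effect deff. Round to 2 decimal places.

11.09

deff = 1 + (53 − 1)·0.194 = 1 + 10.088 = 11.088.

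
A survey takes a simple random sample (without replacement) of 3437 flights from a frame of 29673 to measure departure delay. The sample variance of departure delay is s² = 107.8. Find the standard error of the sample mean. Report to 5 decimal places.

0.16653

Under SRS without replacement, Var(ȳ) = (1 − f)·s²/n with f = n/N = 3437/29673 = 0.11582921.
Var(ȳ) = (1 − 0.11582921)·107.8/3437 = 0.88417079·0.031364562 = 0.02773163.
SE(ȳ) = √(0.02773163) = 0.16653.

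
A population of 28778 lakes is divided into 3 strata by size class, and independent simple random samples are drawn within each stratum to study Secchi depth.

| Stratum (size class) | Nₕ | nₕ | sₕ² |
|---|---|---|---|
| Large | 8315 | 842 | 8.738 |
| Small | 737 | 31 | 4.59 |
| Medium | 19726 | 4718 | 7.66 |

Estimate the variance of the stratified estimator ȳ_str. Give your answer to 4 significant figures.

Var(ȳ_str) = Σₕ Wₕ²(1 − fₕ)sₕ²/nₕ with Wₕ = Nₕ/N, N = 28778.
Large: Wₕ = 0.28893599; term = 0.28893599²·(1 − 0.10126278)·8.738/842 = 7.7863867 × 10^-4.
Small: Wₕ = 0.02560984; term = 0.02560984²·(1 − 0.04206242)·4.59/31 = 9.302549 × 10^-5.
Medium: Wₕ = 0.68545417; term = 0.68545417²·(1 − 0.23917672)·7.66/4718 = 5.803787 × 10^-4.
Sum = 0.0014520429.

0.001452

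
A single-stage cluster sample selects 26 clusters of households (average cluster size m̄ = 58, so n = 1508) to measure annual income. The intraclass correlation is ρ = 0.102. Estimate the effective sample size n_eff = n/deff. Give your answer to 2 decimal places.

deff = 1 + (58 − 1)·0.102 = 1 + 5.814 = 6.814.
n_eff = 1508 / 6.814 = 221.31.

221.31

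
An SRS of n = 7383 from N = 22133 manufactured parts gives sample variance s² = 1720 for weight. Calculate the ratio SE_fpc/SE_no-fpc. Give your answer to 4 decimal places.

0.8163

f = n/N = 7383/22133 = 0.33357430.
SE_no-fpc = √(s²/n) = 0.4826672; SE_fpc = √((1−f)s²/n) = 0.39402489.
Ratio = √(1−f) = 0.81634901.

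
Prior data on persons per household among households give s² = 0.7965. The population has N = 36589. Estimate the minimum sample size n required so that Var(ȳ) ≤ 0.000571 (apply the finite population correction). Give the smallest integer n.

1344

Without fpc, n₀ = s²/D = 0.7965/0.000571 = 1394.9212.
With fpc, (1 − n/N)·s²/n ≤ D requires n ≥ n₀/(1 + n₀/N) = 1394.9212/(1 + 1394.9212/36589) = 1343.6941.
Rounding up, n = 1344.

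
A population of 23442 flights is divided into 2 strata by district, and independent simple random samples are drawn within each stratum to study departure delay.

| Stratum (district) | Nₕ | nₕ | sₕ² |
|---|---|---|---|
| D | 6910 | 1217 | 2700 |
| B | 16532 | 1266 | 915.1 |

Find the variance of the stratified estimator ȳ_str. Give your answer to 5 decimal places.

0.49079

Var(ȳ_str) = Σₕ Wₕ²(1 − fₕ)sₕ²/nₕ with Wₕ = Nₕ/N, N = 23442.
D: Wₕ = 0.29477007; term = 0.29477007²·(1 − 0.17612156)·2700/1217 = 0.15881923.
B: Wₕ = 0.70522993; term = 0.70522993²·(1 − 0.07657876)·915.1/1266 = 0.33196797.
Sum = 0.4907872.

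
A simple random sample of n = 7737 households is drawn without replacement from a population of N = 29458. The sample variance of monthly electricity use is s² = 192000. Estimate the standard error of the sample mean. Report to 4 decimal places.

Under SRS without replacement, Var(ȳ) = (1 − f)·s²/n with f = n/N = 7737/29458 = 0.26264512.
Var(ȳ) = (1 − 0.26264512)·192000/7737 = 0.73735488·24.81582 = 18.298066.
SE(ȳ) = √(18.298066) = 4.2776.

4.2776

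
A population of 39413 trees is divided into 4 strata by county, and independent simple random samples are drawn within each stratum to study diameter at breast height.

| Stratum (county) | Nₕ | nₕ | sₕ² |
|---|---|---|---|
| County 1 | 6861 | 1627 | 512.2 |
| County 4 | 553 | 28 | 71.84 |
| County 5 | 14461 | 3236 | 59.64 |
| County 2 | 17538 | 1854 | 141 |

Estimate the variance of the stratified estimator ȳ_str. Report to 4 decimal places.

0.0232

Var(ȳ_str) = Σₕ Wₕ²(1 − fₕ)sₕ²/nₕ with Wₕ = Nₕ/N, N = 39413.
County 1: Wₕ = 0.17407962; term = 0.17407962²·(1 − 0.23713744)·512.2/1627 = 0.0072777004.
County 4: Wₕ = 0.01403090; term = 0.01403090²·(1 − 0.05063291)·71.84/28 = 4.7952775 × 10^-4.
County 5: Wₕ = 0.36690940; term = 0.36690940²·(1 − 0.22377429)·59.64/3236 = 0.0019259048.
County 2: Wₕ = 0.44498008; term = 0.44498008²·(1 − 0.10571331)·141/1854 = 0.013466889.
Sum = 0.023150022.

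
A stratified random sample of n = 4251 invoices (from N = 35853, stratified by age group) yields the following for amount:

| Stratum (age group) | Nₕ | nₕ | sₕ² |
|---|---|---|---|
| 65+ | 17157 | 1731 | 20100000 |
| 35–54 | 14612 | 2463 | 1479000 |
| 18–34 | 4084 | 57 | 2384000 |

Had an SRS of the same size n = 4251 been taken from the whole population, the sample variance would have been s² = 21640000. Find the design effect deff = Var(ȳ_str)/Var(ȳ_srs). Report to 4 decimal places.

Var(ȳ_str) = Σ Wₕ²(1−fₕ)sₕ²/nₕ with Wₕ = Nₕ/35853:
  65+: (17157/35853)²·(1−1731/17157)·20100000/1731 = 2390.7968
  35–54: (14612/35853)²·(1−2463/14612)·1479000/2463 = 82.928337
  18–34: (4084/35853)²·(1−57/4084)·2384000/57 = 535.11578
  → Var(ȳ_str) = 3008.8409.
Var(ȳ_srs) = (1 − 4251/35853)·21640000/4251 = 4486.9912.
deff = 3008.8409 / 4486.9912 = 0.6706.

0.6706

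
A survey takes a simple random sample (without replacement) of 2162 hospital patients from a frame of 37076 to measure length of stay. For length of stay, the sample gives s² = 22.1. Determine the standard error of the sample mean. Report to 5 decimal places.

0.09811

Under SRS without replacement, Var(ȳ) = (1 − f)·s²/n with f = n/N = 2162/37076 = 0.05831266.
Var(ȳ) = (1 − 0.05831266)·22.1/2162 = 0.94168734·0.010222017 = 0.0096259437.
SE(ȳ) = √(0.0096259437) = 0.09811.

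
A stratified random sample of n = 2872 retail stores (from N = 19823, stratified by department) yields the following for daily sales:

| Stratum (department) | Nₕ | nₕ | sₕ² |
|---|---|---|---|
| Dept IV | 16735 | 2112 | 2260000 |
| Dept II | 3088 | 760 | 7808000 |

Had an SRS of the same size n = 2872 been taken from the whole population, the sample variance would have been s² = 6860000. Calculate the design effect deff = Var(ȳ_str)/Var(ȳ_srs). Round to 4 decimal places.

0.4183

Var(ȳ_str) = Σ Wₕ²(1−fₕ)sₕ²/nₕ with Wₕ = Nₕ/19823:
  Dept IV: (16735/19823)²·(1−2112/16735)·2260000/2112 = 666.40456
  Dept II: (3088/19823)²·(1−760/3088)·7808000/760 = 187.95233
  → Var(ȳ_str) = 854.35689.
Var(ȳ_srs) = (1 − 2872/19823)·6860000/2872 = 2042.5167.
deff = 854.35689 / 2042.5167 = 0.4183.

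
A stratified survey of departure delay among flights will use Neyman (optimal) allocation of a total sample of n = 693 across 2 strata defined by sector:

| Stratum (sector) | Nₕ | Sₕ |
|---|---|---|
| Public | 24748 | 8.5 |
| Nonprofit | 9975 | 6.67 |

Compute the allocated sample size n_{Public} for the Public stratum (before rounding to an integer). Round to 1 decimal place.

526.5

Neyman allocation: nₕ = n·NₕSₕ / Σⱼ NⱼSⱼ.
Σ NⱼSⱼ = 24748·8.5 + 9975·6.67 = 276891.25.
n_{Public} = 693·24748·8.5 / 276891.25 = 526.5.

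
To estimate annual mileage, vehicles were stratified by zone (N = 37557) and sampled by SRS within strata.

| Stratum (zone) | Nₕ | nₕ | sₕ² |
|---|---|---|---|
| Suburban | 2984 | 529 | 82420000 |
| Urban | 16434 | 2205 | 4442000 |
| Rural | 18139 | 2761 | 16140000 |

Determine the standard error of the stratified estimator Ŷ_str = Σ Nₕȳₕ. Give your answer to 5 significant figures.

Var(Ŷ_str) = Σₕ Nₕ²(1 − fₕ)sₕ²/nₕ.
Suburban: 2984²·(1 − 529/2984)·82420000/529 = 1.1413721 × 10^12.
Urban: 16434²·(1 − 2205/16434)·4442000/2205 = 4.7107236 × 10^11.
Rural: 18139²·(1 − 2761/18139)·16140000/2761 = 1.6306108 × 10^12.
Sum = 3.2430553 × 10^12.
SE = √(3.2430553 × 10^12) = 1.8008 × 10^6.

1.8008 × 10^6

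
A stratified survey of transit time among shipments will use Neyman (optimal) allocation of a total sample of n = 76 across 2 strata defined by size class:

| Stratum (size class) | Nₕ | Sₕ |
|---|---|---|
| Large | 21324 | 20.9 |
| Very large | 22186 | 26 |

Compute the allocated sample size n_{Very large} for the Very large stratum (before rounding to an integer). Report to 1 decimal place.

42.9

Neyman allocation: nₕ = n·NₕSₕ / Σⱼ NⱼSⱼ.
Σ NⱼSⱼ = 21324·20.9 + 22186·26 = 1.0225076 × 10^6.
n_{Very large} = 76·22186·26 / (1.0225076 × 10^6) = 42.9.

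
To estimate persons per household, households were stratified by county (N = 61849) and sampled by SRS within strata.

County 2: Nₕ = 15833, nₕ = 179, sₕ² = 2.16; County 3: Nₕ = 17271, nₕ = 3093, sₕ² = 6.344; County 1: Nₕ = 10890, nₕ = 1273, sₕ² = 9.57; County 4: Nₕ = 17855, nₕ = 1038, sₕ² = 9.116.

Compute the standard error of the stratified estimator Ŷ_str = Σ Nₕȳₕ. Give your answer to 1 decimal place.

Var(Ŷ_str) = Σₕ Nₕ²(1 − fₕ)sₕ²/nₕ.
County 2: 15833²·(1 − 179/15833)·2.16/179 = 2.990813 × 10^6.
County 3: 17271²·(1 − 3093/17271)·6.344/3093 = 502245.1.
County 1: 10890²·(1 − 1273/10890)·9.57/1273 = 787319.54.
County 4: 17855²·(1 − 1038/17855)·9.116/1038 = 2.6370316 × 10^6.
Sum = 6.9174092 × 10^6.
SE = √(6.9174092 × 10^6) = 2630.1.

2630.1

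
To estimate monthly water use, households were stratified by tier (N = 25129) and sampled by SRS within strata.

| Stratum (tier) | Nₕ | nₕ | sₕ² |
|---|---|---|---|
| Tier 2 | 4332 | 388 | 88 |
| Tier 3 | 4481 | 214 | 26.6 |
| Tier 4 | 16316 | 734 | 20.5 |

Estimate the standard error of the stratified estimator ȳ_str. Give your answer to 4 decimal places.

0.1454

Var(ȳ_str) = Σₕ Wₕ²(1 − fₕ)sₕ²/nₕ with Wₕ = Nₕ/N, N = 25129.
Tier 2: Wₕ = 0.17239047; term = 0.17239047²·(1 − 0.08956602)·88/388 = 0.0061365728.
Tier 3: Wₕ = 0.17831987; term = 0.17831987²·(1 − 0.04775720)·26.6/214 = 0.0037637003.
Tier 4: Wₕ = 0.64928967; term = 0.64928967²·(1 − 0.04498652)·20.5/734 = 0.011244607.
Sum = 0.02114488.
SE = √(0.02114488) = 0.1454.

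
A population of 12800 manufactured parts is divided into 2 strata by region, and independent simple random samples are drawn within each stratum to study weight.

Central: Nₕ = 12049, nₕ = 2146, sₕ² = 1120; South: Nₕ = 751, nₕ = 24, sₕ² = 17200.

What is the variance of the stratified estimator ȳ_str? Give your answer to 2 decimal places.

Var(ȳ_str) = Σₕ Wₕ²(1 − fₕ)sₕ²/nₕ with Wₕ = Nₕ/N, N = 12800.
Central: Wₕ = 0.94132812; term = 0.94132812²·(1 − 0.17810607)·1120/2146 = 0.38008974.
South: Wₕ = 0.05867187; term = 0.05867187²·(1 − 0.03195739)·17200/24 = 2.3882051.
Sum = 2.7682948.

2.77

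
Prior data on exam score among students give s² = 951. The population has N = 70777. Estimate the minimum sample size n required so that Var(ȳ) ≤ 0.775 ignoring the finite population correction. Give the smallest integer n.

1228

Without fpc, n₀ = s²/D = 951/0.775 = 1227.0968.
Rounding up, n = 1228.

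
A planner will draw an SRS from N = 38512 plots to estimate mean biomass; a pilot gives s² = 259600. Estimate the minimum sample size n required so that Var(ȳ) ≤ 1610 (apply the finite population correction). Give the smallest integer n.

Without fpc, n₀ = s²/D = 259600/1610 = 161.2422.
With fpc, (1 − n/N)·s²/n ≤ D requires n ≥ n₀/(1 + n₀/N) = 161.2422/(1 + 161.2422/38512) = 160.5699.
Rounding up, n = 161.

161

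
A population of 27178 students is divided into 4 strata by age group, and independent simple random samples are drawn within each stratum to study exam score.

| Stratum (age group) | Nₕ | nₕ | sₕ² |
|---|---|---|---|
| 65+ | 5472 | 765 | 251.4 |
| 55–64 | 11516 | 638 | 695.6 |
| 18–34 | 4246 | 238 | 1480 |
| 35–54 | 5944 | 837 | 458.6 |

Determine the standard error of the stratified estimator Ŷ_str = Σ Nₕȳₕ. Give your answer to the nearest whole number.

16356

Var(Ŷ_str) = Σₕ Nₕ²(1 − fₕ)sₕ²/nₕ.
65+: 5472²·(1 − 765/5472)·251.4/765 = 8.46436 × 10^6.
55–64: 11516²·(1 − 638/11516)·695.6/638 = 1.3658079 × 10^8.
18–34: 4246²·(1 − 238/4246)·1480/238 = 1.0582602 × 10^8.
35–54: 5944²·(1 − 837/5944)·458.6/837 = 1.6632336 × 10^7.
Sum = 2.6750351 × 10^8.
SE = √(2.6750351 × 10^8) = 16356.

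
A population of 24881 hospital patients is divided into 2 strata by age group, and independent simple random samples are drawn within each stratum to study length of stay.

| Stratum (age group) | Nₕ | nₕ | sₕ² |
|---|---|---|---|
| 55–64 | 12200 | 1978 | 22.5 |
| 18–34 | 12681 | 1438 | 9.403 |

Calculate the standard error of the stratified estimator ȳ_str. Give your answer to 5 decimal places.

0.06162

Var(ȳ_str) = Σₕ Wₕ²(1 − fₕ)sₕ²/nₕ with Wₕ = Nₕ/N, N = 24881.
55–64: Wₕ = 0.49033399; term = 0.49033399²·(1 − 0.16213115)·22.5/1978 = 0.0022914811.
18–34: Wₕ = 0.50966601; term = 0.50966601²·(1 − 0.11339800)·9.403/1438 = 0.0015059398.
Sum = 0.0037974209.
SE = √(0.0037974209) = 0.06162.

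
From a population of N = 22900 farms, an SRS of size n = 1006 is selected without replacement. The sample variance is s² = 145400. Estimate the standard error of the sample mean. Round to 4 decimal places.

11.7551

Under SRS without replacement, Var(ȳ) = (1 − f)·s²/n with f = n/N = 1006/22900 = 0.04393013.
Var(ȳ) = (1 − 0.04393013)·145400/1006 = 0.95606987·144.5328 = 138.18346.
SE(ȳ) = √(138.18346) = 11.7551.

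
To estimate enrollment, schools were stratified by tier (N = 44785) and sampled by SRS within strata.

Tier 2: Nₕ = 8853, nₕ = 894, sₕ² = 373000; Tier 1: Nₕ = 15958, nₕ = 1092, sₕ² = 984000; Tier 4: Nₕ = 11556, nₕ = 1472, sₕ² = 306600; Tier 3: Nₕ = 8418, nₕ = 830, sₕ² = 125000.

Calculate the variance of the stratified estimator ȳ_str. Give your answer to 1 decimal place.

Var(ȳ_str) = Σₕ Wₕ²(1 − fₕ)sₕ²/nₕ with Wₕ = Nₕ/N, N = 44785.
Tier 2: Wₕ = 0.19767779; term = 0.19767779²·(1 − 0.10098272)·373000/894 = 14.657339.
Tier 1: Wₕ = 0.35632466; term = 0.35632466²·(1 − 0.06842963)·984000/1092 = 106.58102.
Tier 4: Wₕ = 0.25803282; term = 0.25803282²·(1 − 0.12737972)·306600/1472 = 12.10151.
Tier 3: Wₕ = 0.18796472; term = 0.18796472²·(1 − 0.09859824)·125000/830 = 4.7962632.
Sum = 138.13613.

138.1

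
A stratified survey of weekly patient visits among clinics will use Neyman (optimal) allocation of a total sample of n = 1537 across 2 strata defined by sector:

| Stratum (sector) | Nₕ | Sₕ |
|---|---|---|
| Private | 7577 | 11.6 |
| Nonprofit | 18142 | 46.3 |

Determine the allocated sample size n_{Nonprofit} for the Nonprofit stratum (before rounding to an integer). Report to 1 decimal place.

Neyman allocation: nₕ = n·NₕSₕ / Σⱼ NⱼSⱼ.
Σ NⱼSⱼ = 7577·11.6 + 18142·46.3 = 927867.8.
n_{Nonprofit} = 1537·18142·46.3 / 927867.8 = 1391.4.

1391.4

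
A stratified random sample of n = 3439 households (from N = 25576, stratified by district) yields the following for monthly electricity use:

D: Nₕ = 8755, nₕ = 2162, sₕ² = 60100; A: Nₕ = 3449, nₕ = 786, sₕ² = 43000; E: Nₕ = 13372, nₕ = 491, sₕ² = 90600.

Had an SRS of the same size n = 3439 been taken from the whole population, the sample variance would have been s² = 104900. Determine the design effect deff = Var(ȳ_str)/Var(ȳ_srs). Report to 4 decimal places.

Var(ȳ_str) = Σ Wₕ²(1−fₕ)sₕ²/nₕ with Wₕ = Nₕ/25576:
  D: (8755/25576)²·(1−2162/8755)·60100/2162 = 2.452973
  A: (3449/25576)²·(1−786/3449)·43000/786 = 0.76814821
  E: (13372/25576)²·(1−491/13372)·90600/491 = 48.587819
  → Var(ȳ_str) = 51.80894.
Var(ȳ_srs) = (1 − 3439/25576)·104900/3439 = 26.401552.
deff = 51.80894 / 26.401552 = 1.9623.

1.9623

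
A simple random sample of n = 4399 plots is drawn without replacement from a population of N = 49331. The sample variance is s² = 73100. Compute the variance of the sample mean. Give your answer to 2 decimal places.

15.14

Under SRS without replacement, Var(ȳ) = (1 − f)·s²/n with f = n/N = 4399/49331 = 0.08917314.
Var(ȳ) = (1 − 0.08917314)·73100/4399 = 0.91082686·16.617413 = 15.135586.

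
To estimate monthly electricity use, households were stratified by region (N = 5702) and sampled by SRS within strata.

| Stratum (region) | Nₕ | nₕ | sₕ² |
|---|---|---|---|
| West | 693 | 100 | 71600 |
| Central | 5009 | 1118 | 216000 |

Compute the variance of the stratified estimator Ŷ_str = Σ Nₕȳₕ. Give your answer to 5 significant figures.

4.0598 × 10^9

Var(Ŷ_str) = Σₕ Nₕ²(1 − fₕ)sₕ²/nₕ.
West: 693²·(1 − 100/693)·71600/100 = 2.9423948 × 10^8.
Central: 5009²·(1 − 1118/5009)·216000/1118 = 3.7655135 × 10^9.
Sum = 4.059753 × 10^9.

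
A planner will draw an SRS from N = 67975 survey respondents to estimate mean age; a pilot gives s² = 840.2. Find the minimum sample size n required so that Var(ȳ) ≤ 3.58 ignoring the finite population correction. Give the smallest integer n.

235

Without fpc, n₀ = s²/D = 840.2/3.58 = 234.6927.
Rounding up, n = 235.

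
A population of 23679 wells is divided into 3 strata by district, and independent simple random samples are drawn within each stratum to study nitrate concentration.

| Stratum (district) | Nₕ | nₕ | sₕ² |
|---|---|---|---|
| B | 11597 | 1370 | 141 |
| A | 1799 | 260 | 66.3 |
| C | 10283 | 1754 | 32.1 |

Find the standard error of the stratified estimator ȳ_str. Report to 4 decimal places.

0.1609

Var(ȳ_str) = Σₕ Wₕ²(1 − fₕ)sₕ²/nₕ with Wₕ = Nₕ/N, N = 23679.
B: Wₕ = 0.48975886; term = 0.48975886²·(1 − 0.11813400)·141/1370 = 0.021770367.
A: Wₕ = 0.07597449; term = 0.07597449²·(1 − 0.14452474)·66.3/260 = 0.0012591668.
C: Wₕ = 0.43426665; term = 0.43426665²·(1 − 0.17057279)·32.1/1754 = 0.0028626396.
Sum = 0.025892173.
SE = √(0.025892173) = 0.1609.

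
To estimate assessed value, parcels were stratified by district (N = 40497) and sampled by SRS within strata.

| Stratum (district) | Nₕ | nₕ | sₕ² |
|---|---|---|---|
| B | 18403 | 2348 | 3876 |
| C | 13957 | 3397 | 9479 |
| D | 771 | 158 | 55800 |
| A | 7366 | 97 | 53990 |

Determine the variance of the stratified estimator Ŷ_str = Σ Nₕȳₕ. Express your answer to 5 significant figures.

3.0868 × 10^10

Var(Ŷ_str) = Σₕ Nₕ²(1 − fₕ)sₕ²/nₕ.
B: 18403²·(1 − 2348/18403)·3876/2348 = 4.8773577 × 10^8.
C: 13957²·(1 − 3397/13957)·9479/3397 = 4.1126616 × 10^8.
D: 771²·(1 − 158/771)·55800/158 = 1.6691369 × 10^8.
A: 7366²·(1 − 97/7366)·53990/97 = 2.9802176 × 10^10.
Sum = 3.0868092 × 10^10.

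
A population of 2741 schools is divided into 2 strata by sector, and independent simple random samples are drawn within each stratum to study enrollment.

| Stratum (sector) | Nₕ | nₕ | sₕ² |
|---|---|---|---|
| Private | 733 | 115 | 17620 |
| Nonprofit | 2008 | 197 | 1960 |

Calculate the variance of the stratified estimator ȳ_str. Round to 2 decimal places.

Var(ȳ_str) = Σₕ Wₕ²(1 − fₕ)sₕ²/nₕ with Wₕ = Nₕ/N, N = 2741.
Private: Wₕ = 0.26742065; term = 0.26742065²·(1 − 0.15688950)·17620/115 = 9.2380954.
Nonprofit: Wₕ = 0.73257935; term = 0.73257935²·(1 − 0.09810757)·1960/197 = 4.8156391.
Sum = 14.053735.

14.05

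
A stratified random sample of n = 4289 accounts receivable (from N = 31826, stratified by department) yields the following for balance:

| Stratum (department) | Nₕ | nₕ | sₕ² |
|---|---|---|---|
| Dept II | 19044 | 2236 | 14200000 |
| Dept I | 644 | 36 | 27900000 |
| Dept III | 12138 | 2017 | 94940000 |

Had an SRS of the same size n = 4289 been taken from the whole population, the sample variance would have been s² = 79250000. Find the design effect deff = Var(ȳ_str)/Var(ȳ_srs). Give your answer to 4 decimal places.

Var(ȳ_str) = Σ Wₕ²(1−fₕ)sₕ²/nₕ with Wₕ = Nₕ/31826:
  Dept II: (19044/31826)²·(1−2236/19044)·14200000/2236 = 2006.9042
  Dept I: (644/31826)²·(1−36/644)·27900000/36 = 299.58981
  Dept III: (12138/31826)²·(1−2017/12138)·94940000/2017 = 5708.865
  → Var(ȳ_str) = 8015.359.
Var(ȳ_srs) = (1 − 4289/31826)·79250000/4289 = 15987.398.
deff = 8015.359 / 15987.398 = 0.5014.

0.5014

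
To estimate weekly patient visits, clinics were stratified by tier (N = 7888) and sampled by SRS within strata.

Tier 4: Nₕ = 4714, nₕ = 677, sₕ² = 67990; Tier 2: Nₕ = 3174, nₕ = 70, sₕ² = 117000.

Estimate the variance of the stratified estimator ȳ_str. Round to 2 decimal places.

295.37

Var(ȳ_str) = Σₕ Wₕ²(1 − fₕ)sₕ²/nₕ with Wₕ = Nₕ/N, N = 7888.
Tier 4: Wₕ = 0.59761663; term = 0.59761663²·(1 − 0.14361476)·67990/677 = 30.716441.
Tier 2: Wₕ = 0.40238337; term = 0.40238337²·(1 − 0.02205419)·117000/70 = 264.65655.
Sum = 295.37299.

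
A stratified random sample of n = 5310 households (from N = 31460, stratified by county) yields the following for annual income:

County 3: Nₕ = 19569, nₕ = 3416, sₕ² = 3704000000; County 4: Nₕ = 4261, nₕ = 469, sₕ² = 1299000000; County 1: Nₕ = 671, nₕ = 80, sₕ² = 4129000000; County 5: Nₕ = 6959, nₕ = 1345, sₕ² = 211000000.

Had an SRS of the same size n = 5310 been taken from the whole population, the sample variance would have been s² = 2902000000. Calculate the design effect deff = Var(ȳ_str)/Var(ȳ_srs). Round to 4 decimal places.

0.9210

Var(ȳ_str) = Σ Wₕ²(1−fₕ)sₕ²/nₕ with Wₕ = Nₕ/31460:
  County 3: (19569/31460)²·(1−3416/19569)·3704000000/3416 = 346304
  County 4: (4261/31460)²·(1−469/4261)·1299000000/469 = 45216.687
  County 1: (671/31460)²·(1−80/671)·4129000000/80 = 20679.854
  County 5: (6959/31460)²·(1−1345/6959)·211000000/1345 = 6192.4425
  → Var(ȳ_str) = 418392.98.
Var(ȳ_srs) = (1 − 5310/31460)·2902000000/5310 = 454271.89.
deff = 418392.98 / 454271.89 = 0.9210.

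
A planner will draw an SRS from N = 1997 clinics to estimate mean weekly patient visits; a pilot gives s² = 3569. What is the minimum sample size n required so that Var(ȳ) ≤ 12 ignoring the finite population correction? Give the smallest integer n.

Without fpc, n₀ = s²/D = 3569/12 = 297.4167.
Rounding up, n = 298.

298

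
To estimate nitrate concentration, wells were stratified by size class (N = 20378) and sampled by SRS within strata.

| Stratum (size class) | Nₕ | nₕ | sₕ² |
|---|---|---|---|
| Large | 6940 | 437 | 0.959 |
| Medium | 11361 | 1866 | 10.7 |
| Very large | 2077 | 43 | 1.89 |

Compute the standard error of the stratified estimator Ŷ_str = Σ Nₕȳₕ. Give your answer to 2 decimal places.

950.42

Var(Ŷ_str) = Σₕ Nₕ²(1 − fₕ)sₕ²/nₕ.
Large: 6940²·(1 − 437/6940)·0.959/437 = 99039.946.
Medium: 11361²·(1 − 1866/11361)·10.7/1866 = 618562.61.
Very large: 2077²·(1 − 43/2077)·1.89/43 = 185686.7.
Sum = 903289.26.
SE = √(903289.26) = 950.42.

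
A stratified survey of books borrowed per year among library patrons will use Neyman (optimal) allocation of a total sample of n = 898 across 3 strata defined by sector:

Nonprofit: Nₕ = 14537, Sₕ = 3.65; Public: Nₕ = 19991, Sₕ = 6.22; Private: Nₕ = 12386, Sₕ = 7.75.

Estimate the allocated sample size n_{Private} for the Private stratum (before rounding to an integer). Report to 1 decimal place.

Neyman allocation: nₕ = n·NₕSₕ / Σⱼ NⱼSⱼ.
Σ NⱼSⱼ = 14537·3.65 + 19991·6.22 + 12386·7.75 = 273395.57.
n_{Private} = 898·12386·7.75 / 273395.57 = 315.3.

315.3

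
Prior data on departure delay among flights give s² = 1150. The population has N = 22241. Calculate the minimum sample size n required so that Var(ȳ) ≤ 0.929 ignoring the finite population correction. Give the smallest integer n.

Without fpc, n₀ = s²/D = 1150/0.929 = 1237.8902.
Rounding up, n = 1238.

1238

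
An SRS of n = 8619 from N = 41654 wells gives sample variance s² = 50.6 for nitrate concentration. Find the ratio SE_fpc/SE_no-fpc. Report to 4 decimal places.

0.8906

f = n/N = 8619/41654 = 0.20691890.
SE_no-fpc = √(s²/n) = 0.076620824; SE_fpc = √((1−f)s²/n) = 0.068234752.
Ratio = √(1−f) = 0.89055101.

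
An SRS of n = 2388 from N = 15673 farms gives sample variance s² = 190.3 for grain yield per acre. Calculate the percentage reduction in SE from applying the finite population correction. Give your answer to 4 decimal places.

f = n/N = 2388/15673 = 0.15236394.
SE_no-fpc = √(s²/n) = 0.28229438; SE_fpc = √((1−f)s²/n) = 0.2599004.
Ratio = √(1−f) = 0.92067153. Reduction = 100·(1 − 0.92067153) = 7.9328%.

7.9328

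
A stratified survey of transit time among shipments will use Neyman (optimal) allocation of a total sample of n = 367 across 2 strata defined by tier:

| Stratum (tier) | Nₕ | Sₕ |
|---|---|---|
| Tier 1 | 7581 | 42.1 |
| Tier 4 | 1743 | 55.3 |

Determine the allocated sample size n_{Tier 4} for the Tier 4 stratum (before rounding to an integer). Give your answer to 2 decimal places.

Neyman allocation: nₕ = n·NₕSₕ / Σⱼ NⱼSⱼ.
Σ NⱼSⱼ = 7581·42.1 + 1743·55.3 = 415548.
n_{Tier 4} = 367·1743·55.3 / 415548 = 85.13.

85.13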